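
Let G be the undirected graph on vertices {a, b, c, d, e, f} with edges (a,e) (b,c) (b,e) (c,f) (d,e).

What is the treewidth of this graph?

A width-1 tree decomposition is:
Bags: B1 = {b, c}  B2 = {b, e}  B3 = {d, e}  B4 = {a, e}  B5 = {c, f}
Tree: B1–B2, B2–B3, B2–B4, B1–B5
Each bag holds 2 vertices, so the decomposition has width 1, which upper-bounds the treewidth. Since G has at least one edge (e.g. c–b), it is not an edgeless graph, so tw(G) ≥ 1. Hence tw(G) = 1 exactly.

1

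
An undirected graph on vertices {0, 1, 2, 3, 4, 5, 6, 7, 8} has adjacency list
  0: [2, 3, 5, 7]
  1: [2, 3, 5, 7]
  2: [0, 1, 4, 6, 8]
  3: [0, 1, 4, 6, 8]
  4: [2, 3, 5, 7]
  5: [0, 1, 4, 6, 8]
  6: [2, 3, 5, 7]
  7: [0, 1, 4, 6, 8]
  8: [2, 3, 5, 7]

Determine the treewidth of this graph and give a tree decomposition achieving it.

The largest bag has 5 vertices, giving width 4; this decomposition certifies tw(G) ≤ 4. For the lower bound: the 5 vertex sets {1,2}, {0,7}, {4,5}, {3}, {6} are disjoint, each induces a connected subgraph, and every pair is joined by at least one edge of G. Contracting each set to a single vertex therefore yields K_{5} as a minor, and since treewidth is minor-monotone, tw(G) ≥ tw(K_{5}) = 4. Therefore the treewidth is 4.

Treewidth 4.
One optimal decomposition is:
Bags: B1 = {1, 2, 3, 5, 7}  B2 = {0, 2, 3, 5, 7}  B3 = {2, 3, 4, 5, 7}  B4 = {2, 3, 5, 6, 7}  B5 = {2, 3, 5, 7, 8}
Tree: B1–B2, B2–B3, B3–B4, B4–B5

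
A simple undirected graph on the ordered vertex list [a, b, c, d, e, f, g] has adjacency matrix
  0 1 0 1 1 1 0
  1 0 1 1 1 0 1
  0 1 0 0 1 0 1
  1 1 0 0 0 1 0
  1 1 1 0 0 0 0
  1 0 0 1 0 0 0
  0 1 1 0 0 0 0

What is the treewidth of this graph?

A width-2 tree decomposition is:
Bags: B1 = {a, b, d}  B2 = {a, b, e}  B3 = {b, c, e}  B4 = {b, c, g}  B5 = {a, d, f}
Tree: B1–B2, B2–B3, B3–B4, B1–B5
Each bag holds 3 vertices, so the decomposition has width 2, which upper-bounds the treewidth. On the other hand G contains the 3-clique {a, d, f}. A clique must lie in a single bag of any decomposition, so no decomposition can have width below 2. The upper and lower bounds meet at 2, so that is the treewidth.

2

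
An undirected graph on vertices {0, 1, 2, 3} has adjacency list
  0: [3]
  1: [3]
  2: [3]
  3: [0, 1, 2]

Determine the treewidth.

1

A width-1 tree decomposition is:
Bags: B1 = {0, 3}  B2 = {2, 3}  B3 = {1, 3}
Tree: B1–B2, B2–B3
Each bag holds 2 vertices, so the decomposition has width 1, which upper-bounds the treewidth. G has an edge, so its treewidth is at least 1. Combining the bounds, tw(G) = 1.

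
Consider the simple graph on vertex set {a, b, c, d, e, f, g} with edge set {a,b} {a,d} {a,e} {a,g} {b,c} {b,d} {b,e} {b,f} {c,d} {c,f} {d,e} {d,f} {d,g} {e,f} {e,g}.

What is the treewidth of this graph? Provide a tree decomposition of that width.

Treewidth 3.
One such decomposition:
Bags: B1 = {b, d, e, f}  B2 = {a, b, d, e}  B3 = {a, d, e, g}  B4 = {b, c, d, f}
Tree: B1–B2, B2–B3, B1–B4

Each bag holds 4 vertices, so the decomposition has width 3, which upper-bounds the treewidth. For the lower bound, the 4 vertices {a, d, e, g} are pairwise adjacent, and any tree decomposition puts a clique entirely inside one bag — forcing width ≥ 3. Hence tw(G) = 3 exactly.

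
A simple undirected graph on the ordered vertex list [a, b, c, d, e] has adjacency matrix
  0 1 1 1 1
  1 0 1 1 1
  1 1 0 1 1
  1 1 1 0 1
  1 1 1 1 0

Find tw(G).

4

A width-4 tree decomposition is:
Bags: B1 = {a, b, c, d, e}
Tree: (single bag)
With just one bag of size 5, the width is 5 − 1 = 4, so tw(G) ≤ 4. Conversely, {a, b, c, d, e} is a clique of size 5, and the vertices of any clique must share a bag in every tree decomposition; so some bag has ≥ 5 vertices and tw(G) ≥ 4. Combining the bounds, tw(G) = 4.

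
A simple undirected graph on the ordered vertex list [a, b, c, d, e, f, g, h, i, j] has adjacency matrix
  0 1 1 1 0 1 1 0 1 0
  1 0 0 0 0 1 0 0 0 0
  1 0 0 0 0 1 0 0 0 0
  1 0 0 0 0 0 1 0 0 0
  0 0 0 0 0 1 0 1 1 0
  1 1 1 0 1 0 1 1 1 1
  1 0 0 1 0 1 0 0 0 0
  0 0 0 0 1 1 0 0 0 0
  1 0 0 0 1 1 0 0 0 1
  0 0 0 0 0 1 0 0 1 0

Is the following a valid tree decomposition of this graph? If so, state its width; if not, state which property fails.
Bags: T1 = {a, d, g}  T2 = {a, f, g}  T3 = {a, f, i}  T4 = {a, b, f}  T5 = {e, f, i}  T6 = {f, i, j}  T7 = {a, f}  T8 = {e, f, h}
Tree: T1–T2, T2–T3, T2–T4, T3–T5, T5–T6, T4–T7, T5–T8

No — vertex c appears in no bag.

A tree decomposition must satisfy three properties: every vertex lies in some bag; for every edge, both endpoints lie together in some bag; and for every vertex, the bags containing it form a connected subtree. Here vertex c appears in no bag, so the decomposition is invalid.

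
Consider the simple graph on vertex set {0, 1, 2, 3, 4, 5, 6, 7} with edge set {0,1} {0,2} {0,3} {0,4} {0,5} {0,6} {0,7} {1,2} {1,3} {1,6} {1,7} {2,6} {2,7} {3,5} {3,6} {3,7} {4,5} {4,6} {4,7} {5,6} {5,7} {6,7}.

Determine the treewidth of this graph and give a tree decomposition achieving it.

Every bag has size at most 5, so the width is 5 − 1 = 4 and tw(G) ≤ 4. On the other hand G contains the 5-clique {0, 1, 2, 6, 7}. A clique must lie in a single bag of any decomposition, so no decomposition can have width below 4. Therefore the treewidth is 4.

Treewidth 4.
One optimal decomposition is:
Bags: B1 = {0, 1, 3, 6, 7}  B2 = {0, 3, 5, 6, 7}  B3 = {0, 1, 2, 6, 7}  B4 = {0, 4, 5, 6, 7}
Tree: B1–B2, B1–B3, B2–B4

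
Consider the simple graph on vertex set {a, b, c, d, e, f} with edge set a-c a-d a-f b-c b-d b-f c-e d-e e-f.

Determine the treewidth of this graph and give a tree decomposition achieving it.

The largest bag has 4 vertices, giving width 3; this decomposition certifies tw(G) ≤ 3. For the lower bound: the 4 vertex sets {a,f}, {d,e}, {b}, {c} are disjoint, each induces a connected subgraph, and every pair is joined by at least one edge of G. Contracting each set to a single vertex therefore yields K_{4} as a minor, and since treewidth is minor-monotone, tw(G) ≥ tw(K_{4}) = 3. Combining the bounds, tw(G) = 3.

Treewidth 3.
One optimal decomposition is:
Bags: B1 = {a, b, e, f}  B2 = {a, b, d, e}  B3 = {a, b, c, e}
Tree: B1–B2, B2–B3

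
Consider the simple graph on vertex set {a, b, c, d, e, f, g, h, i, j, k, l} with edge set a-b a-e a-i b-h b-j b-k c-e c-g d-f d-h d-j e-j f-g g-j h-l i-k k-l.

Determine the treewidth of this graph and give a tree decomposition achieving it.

Every bag has size at most 4, so the width is 4 − 1 = 3 and tw(G) ≤ 3. For the lower bound: the 4 vertex sets {c,f,g}, {d}, {j}, {a,b,e,h} are disjoint, each induces a connected subgraph, and every pair is joined by at least one edge of G. Contracting each set to a single vertex therefore yields K_{4} as a minor, and since treewidth is minor-monotone, tw(G) ≥ tw(K_{4}) = 3. Therefore the treewidth is 3.

Treewidth 3.
One optimal decomposition is:
Bags: B1 = {c, d, f, g}  B2 = {c, d, g, j}  B3 = {c, d, e, j}  B4 = {d, e, h, j}  B5 = {b, e, h, j}  B6 = {a, b, e, h}  B7 = {a, b, h, l}  B8 = {a, b, k, l}  B9 = {a, i, k, l}
Tree: B1–B2, B2–B3, B3–B4, B4–B5, B5–B6, B6–B7, B7–B8, B8–B9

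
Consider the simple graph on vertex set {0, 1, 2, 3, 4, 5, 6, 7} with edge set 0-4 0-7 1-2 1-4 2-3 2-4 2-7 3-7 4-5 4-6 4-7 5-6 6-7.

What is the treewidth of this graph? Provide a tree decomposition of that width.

The largest bag has 3 vertices, giving width 2; this decomposition certifies tw(G) ≤ 2. Conversely, {2, 3, 7} is a clique of size 3, and the vertices of any clique must share a bag in every tree decomposition; so some bag has ≥ 3 vertices and tw(G) ≥ 2. Hence tw(G) = 2 exactly.

Treewidth 2.
Bags: B1 = {2, 4, 7}  B2 = {0, 4, 7}  B3 = {1, 2, 4}  B4 = {2, 3, 7}  B5 = {4, 6, 7}  B6 = {4, 5, 6}
Tree: B1–B2, B1–B3, B1–B4, B2–B5, B5–B6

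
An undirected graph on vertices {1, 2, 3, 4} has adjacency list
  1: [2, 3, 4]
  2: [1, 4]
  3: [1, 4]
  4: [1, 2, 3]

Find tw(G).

2

A width-2 tree decomposition is:
Bags: B1 = {1, 2, 4}  B2 = {1, 3, 4}
Tree: B1–B2
Each bag holds 3 vertices, so the decomposition has width 2, which upper-bounds the treewidth. On the other hand G contains the 3-clique {1, 2, 4}. A clique must lie in a single bag of any decomposition, so no decomposition can have width below 2. Hence tw(G) = 2 exactly.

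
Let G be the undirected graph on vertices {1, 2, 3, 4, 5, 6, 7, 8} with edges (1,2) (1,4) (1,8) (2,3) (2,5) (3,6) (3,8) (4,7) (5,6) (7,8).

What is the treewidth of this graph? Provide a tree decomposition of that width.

Each bag holds 3 vertices, so the decomposition has width 2, which upper-bounds the treewidth. For the lower bound, G contains the cycle 4–7–8–1–4, so G is not a forest; only forests have treewidth ≤ 1, hence tw(G) ≥ 2. The upper and lower bounds meet at 2, so that is the treewidth.

Treewidth 2.
One optimal decomposition is:
Bags: B1 = {1, 4, 7}  B2 = {1, 7, 8}  B3 = {1, 2, 8}  B4 = {2, 3, 8}  B5 = {2, 3, 5}  B6 = {3, 5, 6}
Tree: B1–B2, B2–B3, B3–B4, B4–B5, B5–B6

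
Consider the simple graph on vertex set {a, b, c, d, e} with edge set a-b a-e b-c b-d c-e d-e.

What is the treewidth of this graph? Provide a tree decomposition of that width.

The largest bag has 3 vertices, giving width 2; this decomposition certifies tw(G) ≤ 2. The edges d–b–a–e–d form a cycle, so G is not a tree and its treewidth is at least 2. Combining the bounds, tw(G) = 2.

Treewidth 2.
One optimal decomposition is:
Bags: B1 = {b, d, e}  B2 = {a, b, e}  B3 = {b, c, e}
Tree: B1–B2, B2–B3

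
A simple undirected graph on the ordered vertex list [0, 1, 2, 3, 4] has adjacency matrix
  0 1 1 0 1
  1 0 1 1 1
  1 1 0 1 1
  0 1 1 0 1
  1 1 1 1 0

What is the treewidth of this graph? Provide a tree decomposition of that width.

Every bag has size at most 4, so the width is 4 − 1 = 3 and tw(G) ≤ 3. Conversely, {0, 1, 2, 4} is a clique of size 4, and the vertices of any clique must share a bag in every tree decomposition; so some bag has ≥ 4 vertices and tw(G) ≥ 3. Therefore the treewidth is 3.

Treewidth 3.
Bags: B1 = {1, 2, 3, 4}  B2 = {0, 1, 2, 4}
Tree: B1–B2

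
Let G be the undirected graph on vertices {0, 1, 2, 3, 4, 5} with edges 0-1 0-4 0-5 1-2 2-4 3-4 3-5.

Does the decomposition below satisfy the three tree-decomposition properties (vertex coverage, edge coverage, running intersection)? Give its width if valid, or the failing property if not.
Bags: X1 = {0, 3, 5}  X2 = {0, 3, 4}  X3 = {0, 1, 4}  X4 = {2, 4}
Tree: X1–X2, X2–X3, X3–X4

No — edge (1,2) lies in no bag.

A tree decomposition must satisfy three properties: every vertex lies in some bag; for every edge, both endpoints lie together in some bag; and for every vertex, the bags containing it form a connected subtree. Here edge (1,2) lies in no bag, so the decomposition is invalid.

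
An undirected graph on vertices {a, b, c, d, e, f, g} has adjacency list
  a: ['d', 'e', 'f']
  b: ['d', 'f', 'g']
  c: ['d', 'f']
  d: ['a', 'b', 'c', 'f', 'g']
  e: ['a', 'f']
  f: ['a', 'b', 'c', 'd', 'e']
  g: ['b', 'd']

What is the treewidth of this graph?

A width-2 tree decomposition is:
Bags: B1 = {b, d, f}  B2 = {a, d, f}  B3 = {a, e, f}  B4 = {b, d, g}  B5 = {c, d, f}
Tree: B1–B2, B2–B3, B1–B4, B2–B5
Every bag has size at most 3, so the width is 3 − 1 = 2 and tw(G) ≤ 2. For the lower bound, the 3 vertices {b, d, g} are pairwise adjacent, and any tree decomposition puts a clique entirely inside one bag — forcing width ≥ 2. The upper and lower bounds meet at 2, so that is the treewidth.

2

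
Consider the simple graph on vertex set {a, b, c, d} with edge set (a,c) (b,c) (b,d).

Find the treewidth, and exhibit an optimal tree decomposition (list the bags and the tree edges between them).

The largest bag has 2 vertices, giving width 1; this decomposition certifies tw(G) ≤ 1. Any graph with an edge has treewidth ≥ 1, and G has the edge b–c. Hence tw(G) = 1 exactly.

Treewidth 1.
One optimal decomposition is:
Bags: B1 = {b, c}  B2 = {b, d}  B3 = {a, c}
Tree: B1–B2, B1–B3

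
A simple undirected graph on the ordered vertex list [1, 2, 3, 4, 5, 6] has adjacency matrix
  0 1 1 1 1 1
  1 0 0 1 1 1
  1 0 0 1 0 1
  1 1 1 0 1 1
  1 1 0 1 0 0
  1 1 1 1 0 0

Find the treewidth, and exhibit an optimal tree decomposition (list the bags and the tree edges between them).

Every bag has size at most 4, so the width is 4 − 1 = 3 and tw(G) ≤ 3. Conversely, {1, 2, 4, 5} is a clique of size 4, and the vertices of any clique must share a bag in every tree decomposition; so some bag has ≥ 4 vertices and tw(G) ≥ 3. Combining the bounds, tw(G) = 3.

Treewidth 3.
One such decomposition:
Bags: B1 = {1, 3, 4, 6}  B2 = {1, 2, 4, 6}  B3 = {1, 2, 4, 5}
Tree: B1–B2, B2–B3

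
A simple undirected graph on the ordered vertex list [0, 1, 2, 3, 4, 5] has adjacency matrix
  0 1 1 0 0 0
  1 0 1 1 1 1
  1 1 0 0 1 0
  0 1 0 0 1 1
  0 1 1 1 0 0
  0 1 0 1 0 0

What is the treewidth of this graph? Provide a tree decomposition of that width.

Treewidth 2.
Bags: B1 = {1, 3, 4}  B2 = {1, 3, 5}  B3 = {1, 2, 4}  B4 = {0, 1, 2}
Tree: B1–B2, B1–B3, B3–B4

Every bag has size at most 3, so the width is 3 − 1 = 2 and tw(G) ≤ 2. For the lower bound, the 3 vertices {0, 1, 2} are pairwise adjacent, and any tree decomposition puts a clique entirely inside one bag — forcing width ≥ 2. Combining the bounds, tw(G) = 2.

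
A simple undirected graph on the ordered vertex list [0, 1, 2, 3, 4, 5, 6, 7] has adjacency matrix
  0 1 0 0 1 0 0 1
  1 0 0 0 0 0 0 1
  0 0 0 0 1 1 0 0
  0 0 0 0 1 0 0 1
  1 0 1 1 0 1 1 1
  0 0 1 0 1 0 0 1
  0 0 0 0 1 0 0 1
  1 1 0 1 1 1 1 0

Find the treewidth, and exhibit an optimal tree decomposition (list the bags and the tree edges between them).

Every bag has size at most 3, so the width is 3 − 1 = 2 and tw(G) ≤ 2. Conversely, {0, 1, 7} is a clique of size 3, and the vertices of any clique must share a bag in every tree decomposition; so some bag has ≥ 3 vertices and tw(G) ≥ 2. The upper and lower bounds meet at 2, so that is the treewidth.

Treewidth 2.
One such decomposition:
Bags: B1 = {4, 5, 7}  B2 = {4, 6, 7}  B3 = {0, 4, 7}  B4 = {0, 1, 7}  B5 = {2, 4, 5}  B6 = {3, 4, 7}
Tree: B1–B2, B2–B3, B3–B4, B1–B5, B3–B6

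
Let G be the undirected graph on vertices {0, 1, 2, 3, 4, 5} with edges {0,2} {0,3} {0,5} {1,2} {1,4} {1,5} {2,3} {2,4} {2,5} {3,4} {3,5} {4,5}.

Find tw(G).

3

A width-3 tree decomposition is:
Bags: B1 = {2, 3, 4, 5}  B2 = {0, 2, 3, 5}  B3 = {1, 2, 4, 5}
Tree: B1–B2, B1–B3
The largest bag has 4 vertices, giving width 3; this decomposition certifies tw(G) ≤ 3. On the other hand G contains the 4-clique {1, 2, 4, 5}. A clique must lie in a single bag of any decomposition, so no decomposition can have width below 3. Therefore the treewidth is 3.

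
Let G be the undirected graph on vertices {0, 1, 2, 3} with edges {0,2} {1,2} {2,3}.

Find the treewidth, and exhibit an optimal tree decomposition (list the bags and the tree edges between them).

Every bag has size at most 2, so the width is 2 − 1 = 1 and tw(G) ≤ 1. G has an edge, so its treewidth is at least 1. Therefore the treewidth is 1.

Treewidth 1.
One such decomposition:
Bags: B1 = {2, 3}  B2 = {0, 2}  B3 = {1, 2}
Tree: B1–B2, B2–B3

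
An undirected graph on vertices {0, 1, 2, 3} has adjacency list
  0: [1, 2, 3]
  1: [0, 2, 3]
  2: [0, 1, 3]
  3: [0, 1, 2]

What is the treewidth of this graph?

A width-3 tree decomposition is:
Bags: B1 = {0, 1, 2, 3}
Tree: (single bag)
A single bag containing all 4 vertices is trivially a valid decomposition of width 3. On the other hand G contains the 4-clique {0, 1, 2, 3}. A clique must lie in a single bag of any decomposition, so no decomposition can have width below 3. Combining the bounds, tw(G) = 3.

3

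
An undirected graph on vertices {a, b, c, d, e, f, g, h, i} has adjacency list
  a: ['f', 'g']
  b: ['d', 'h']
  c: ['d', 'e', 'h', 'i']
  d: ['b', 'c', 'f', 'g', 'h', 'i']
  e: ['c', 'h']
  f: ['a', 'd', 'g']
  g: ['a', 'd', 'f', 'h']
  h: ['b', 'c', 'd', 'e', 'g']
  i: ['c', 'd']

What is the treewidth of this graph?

A width-2 tree decomposition is:
Bags: B1 = {c, d, h}  B2 = {d, g, h}  B3 = {c, d, i}  B4 = {d, f, g}  B5 = {c, e, h}  B6 = {b, d, h}  B7 = {a, f, g}
Tree: B1–B2, B1–B3, B2–B4, B1–B5, B1–B6, B4–B7
Each bag holds 3 vertices, so the decomposition has width 2, which upper-bounds the treewidth. Conversely, {d, g, h} is a clique of size 3, and the vertices of any clique must share a bag in every tree decomposition; so some bag has ≥ 3 vertices and tw(G) ≥ 2. Therefore the treewidth is 2.

2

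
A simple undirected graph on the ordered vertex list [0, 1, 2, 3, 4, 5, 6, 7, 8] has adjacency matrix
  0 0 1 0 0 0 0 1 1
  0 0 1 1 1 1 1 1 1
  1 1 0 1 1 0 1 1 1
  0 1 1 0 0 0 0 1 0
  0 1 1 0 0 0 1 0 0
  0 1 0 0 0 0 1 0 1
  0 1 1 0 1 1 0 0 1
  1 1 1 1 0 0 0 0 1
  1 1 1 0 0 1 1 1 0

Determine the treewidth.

A width-3 tree decomposition is:
Bags: B1 = {1, 2, 6, 8}  B2 = {1, 2, 7, 8}  B3 = {1, 5, 6, 8}  B4 = {0, 2, 7, 8}  B5 = {1, 2, 4, 6}  B6 = {1, 2, 3, 7}
Tree: B1–B2, B1–B3, B2–B4, B1–B5, B2–B6
Each bag holds 4 vertices, so the decomposition has width 3, which upper-bounds the treewidth. For the lower bound, the 4 vertices {0, 2, 7, 8} are pairwise adjacent, and any tree decomposition puts a clique entirely inside one bag — forcing width ≥ 3. Combining the bounds, tw(G) = 3.

3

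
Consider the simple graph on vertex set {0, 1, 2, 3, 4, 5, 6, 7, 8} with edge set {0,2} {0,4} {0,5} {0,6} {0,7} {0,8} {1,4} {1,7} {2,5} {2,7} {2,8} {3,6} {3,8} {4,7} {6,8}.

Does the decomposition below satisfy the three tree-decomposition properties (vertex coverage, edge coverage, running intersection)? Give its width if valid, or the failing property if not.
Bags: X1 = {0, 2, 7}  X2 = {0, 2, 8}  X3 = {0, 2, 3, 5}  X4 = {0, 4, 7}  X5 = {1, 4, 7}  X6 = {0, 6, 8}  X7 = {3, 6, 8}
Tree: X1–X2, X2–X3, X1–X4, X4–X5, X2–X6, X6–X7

No — bags containing vertex 3 are not connected in the tree.

A tree decomposition must satisfy three properties: every vertex lies in some bag; for every edge, both endpoints lie together in some bag; and for every vertex, the bags containing it form a connected subtree. Here bags containing vertex 3 are not connected in the tree, so the decomposition is invalid.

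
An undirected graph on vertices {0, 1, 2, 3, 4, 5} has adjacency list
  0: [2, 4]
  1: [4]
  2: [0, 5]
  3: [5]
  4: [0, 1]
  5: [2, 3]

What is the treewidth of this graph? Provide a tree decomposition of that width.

The largest bag has 2 vertices, giving width 1; this decomposition certifies tw(G) ≤ 1. Since G has at least one edge (e.g. 1–4), it is not an edgeless graph, so tw(G) ≥ 1. The upper and lower bounds meet at 1, so that is the treewidth.

Treewidth 1.
Bags: B1 = {1, 4}  B2 = {0, 4}  B3 = {0, 2}  B4 = {2, 5}  B5 = {3, 5}
Tree: B1–B2, B2–B3, B3–B4, B4–B5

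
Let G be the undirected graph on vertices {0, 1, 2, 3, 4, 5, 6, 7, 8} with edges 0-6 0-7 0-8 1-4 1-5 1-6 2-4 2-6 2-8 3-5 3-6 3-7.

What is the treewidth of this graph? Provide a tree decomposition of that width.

Treewidth 3.
Bags: B1 = {1, 2, 4, 5}  B2 = {1, 2, 5, 6}  B3 = {2, 3, 5, 6}  B4 = {2, 3, 6, 8}  B5 = {0, 3, 6, 8}  B6 = {0, 3, 7, 8}
Tree: B1–B2, B2–B3, B3–B4, B4–B5, B5–B6

Every bag has size at most 4, so the width is 4 − 1 = 3 and tw(G) ≤ 3. For the lower bound: the 4 vertex sets {1,4,5}, {2}, {6}, {0,3,7,8} are disjoint, each induces a connected subgraph, and every pair is joined by at least one edge of G. Contracting each set to a single vertex therefore yields K_{4} as a minor, and since treewidth is minor-monotone, tw(G) ≥ tw(K_{4}) = 3. The upper and lower bounds meet at 3, so that is the treewidth.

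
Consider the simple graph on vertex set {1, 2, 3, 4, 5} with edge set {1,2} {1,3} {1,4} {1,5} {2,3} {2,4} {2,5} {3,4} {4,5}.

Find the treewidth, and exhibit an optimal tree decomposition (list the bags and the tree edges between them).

Every bag has size at most 4, so the width is 4 − 1 = 3 and tw(G) ≤ 3. On the other hand G contains the 4-clique {1, 2, 3, 4}. A clique must lie in a single bag of any decomposition, so no decomposition can have width below 3. Hence tw(G) = 3 exactly.

Treewidth 3.
One optimal decomposition is:
Bags: B1 = {1, 2, 3, 4}  B2 = {1, 2, 4, 5}
Tree: B1–B2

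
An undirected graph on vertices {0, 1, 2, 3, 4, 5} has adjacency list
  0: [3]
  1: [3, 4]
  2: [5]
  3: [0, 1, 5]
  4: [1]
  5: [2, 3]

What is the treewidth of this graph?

1

A width-1 tree decomposition is:
Bags: B1 = {1, 3}  B2 = {3, 5}  B3 = {0, 3}  B4 = {1, 4}  B5 = {2, 5}
Tree: B1–B2, B1–B3, B1–B4, B2–B5
Each bag holds 2 vertices, so the decomposition has width 1, which upper-bounds the treewidth. G has an edge, so its treewidth is at least 1. Combining the bounds, tw(G) = 1.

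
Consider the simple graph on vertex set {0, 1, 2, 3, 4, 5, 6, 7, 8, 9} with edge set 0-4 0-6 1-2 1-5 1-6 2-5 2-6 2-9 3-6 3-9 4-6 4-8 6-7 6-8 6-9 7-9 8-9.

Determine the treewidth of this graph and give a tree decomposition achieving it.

The largest bag has 3 vertices, giving width 2; this decomposition certifies tw(G) ≤ 2. On the other hand G contains the 3-clique {1, 2, 5}. A clique must lie in a single bag of any decomposition, so no decomposition can have width below 2. Therefore the treewidth is 2.

Treewidth 2.
Bags: B1 = {2, 6, 9}  B2 = {1, 2, 6}  B3 = {1, 2, 5}  B4 = {6, 7, 9}  B5 = {6, 8, 9}  B6 = {4, 6, 8}  B7 = {0, 4, 6}  B8 = {3, 6, 9}
Tree: B1–B2, B2–B3, B1–B4, B4–B5, B5–B6, B6–B7, B1–B8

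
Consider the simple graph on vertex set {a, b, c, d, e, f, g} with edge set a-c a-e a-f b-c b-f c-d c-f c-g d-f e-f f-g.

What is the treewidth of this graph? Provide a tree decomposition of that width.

The largest bag has 3 vertices, giving width 2; this decomposition certifies tw(G) ≤ 2. On the other hand G contains the 3-clique {a, e, f}. A clique must lie in a single bag of any decomposition, so no decomposition can have width below 2. Combining the bounds, tw(G) = 2.

Treewidth 2.
Bags: B1 = {b, c, f}  B2 = {a, c, f}  B3 = {c, f, g}  B4 = {c, d, f}  B5 = {a, e, f}
Tree: B1–B2, B1–B3, B3–B4, B2–B5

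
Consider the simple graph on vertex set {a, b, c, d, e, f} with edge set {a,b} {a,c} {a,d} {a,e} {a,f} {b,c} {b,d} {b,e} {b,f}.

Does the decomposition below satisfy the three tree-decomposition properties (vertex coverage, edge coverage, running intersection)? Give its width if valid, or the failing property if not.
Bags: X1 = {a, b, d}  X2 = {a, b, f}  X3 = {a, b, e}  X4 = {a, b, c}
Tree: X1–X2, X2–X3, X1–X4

Yes; width 2.

Vertex coverage: the bags together contain {a, b, c, d, e, f}, the full vertex set. Edge coverage: each edge of G has both endpoints in at least one bag. Running intersection: for every vertex, the bags containing it form a connected subtree. All three properties hold, so this is a valid tree decomposition of width max|bag| − 1 = 2, and hence tw(G) ≤ 2.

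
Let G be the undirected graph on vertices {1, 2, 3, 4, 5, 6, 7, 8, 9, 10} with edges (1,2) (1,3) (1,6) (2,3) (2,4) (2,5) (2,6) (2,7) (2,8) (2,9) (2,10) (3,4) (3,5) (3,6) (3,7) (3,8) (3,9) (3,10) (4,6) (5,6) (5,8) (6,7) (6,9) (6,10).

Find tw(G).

3

A width-3 tree decomposition is:
Bags: B1 = {2, 3, 5, 6}  B2 = {1, 2, 3, 6}  B3 = {2, 3, 4, 6}  B4 = {2, 3, 6, 10}  B5 = {2, 3, 5, 8}  B6 = {2, 3, 6, 7}  B7 = {2, 3, 6, 9}
Tree: B1–B2, B2–B3, B2–B4, B1–B5, B1–B6, B2–B7
The largest bag has 4 vertices, giving width 3; this decomposition certifies tw(G) ≤ 3. For the lower bound, the 4 vertices {2, 3, 5, 8} are pairwise adjacent, and any tree decomposition puts a clique entirely inside one bag — forcing width ≥ 3. Hence tw(G) = 3 exactly.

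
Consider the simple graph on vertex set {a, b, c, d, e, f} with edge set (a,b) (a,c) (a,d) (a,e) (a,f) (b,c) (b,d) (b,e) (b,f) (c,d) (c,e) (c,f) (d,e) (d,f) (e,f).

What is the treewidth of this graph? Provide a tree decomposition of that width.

With just one bag of size 6, the width is 6 − 1 = 5, so tw(G) ≤ 5. For the lower bound, the 6 vertices {a, b, c, d, e, f} are pairwise adjacent, and any tree decomposition puts a clique entirely inside one bag — forcing width ≥ 5. The upper and lower bounds meet at 5, so that is the treewidth.

Treewidth 5.
One optimal decomposition is:
Bags: B1 = {a, b, c, d, e, f}
Tree: (single bag)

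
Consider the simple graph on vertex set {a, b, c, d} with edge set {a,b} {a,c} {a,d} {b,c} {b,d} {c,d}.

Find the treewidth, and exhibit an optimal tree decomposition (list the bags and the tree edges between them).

A single bag containing all 4 vertices is trivially a valid decomposition of width 3. For the lower bound, the 4 vertices {a, b, c, d} are pairwise adjacent, and any tree decomposition puts a clique entirely inside one bag — forcing width ≥ 3. Hence tw(G) = 3 exactly.

Treewidth 3.
One optimal decomposition is:
Bags: B1 = {a, b, c, d}
Tree: (single bag)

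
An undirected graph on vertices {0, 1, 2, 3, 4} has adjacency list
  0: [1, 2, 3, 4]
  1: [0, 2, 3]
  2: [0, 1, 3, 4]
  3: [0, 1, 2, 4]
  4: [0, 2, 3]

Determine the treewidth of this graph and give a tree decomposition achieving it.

The largest bag has 4 vertices, giving width 3; this decomposition certifies tw(G) ≤ 3. For the lower bound, the 4 vertices {0, 1, 2, 3} are pairwise adjacent, and any tree decomposition puts a clique entirely inside one bag — forcing width ≥ 3. The upper and lower bounds meet at 3, so that is the treewidth.

Treewidth 3.
Bags: B1 = {0, 1, 2, 3}  B2 = {0, 2, 3, 4}
Tree: B1–B2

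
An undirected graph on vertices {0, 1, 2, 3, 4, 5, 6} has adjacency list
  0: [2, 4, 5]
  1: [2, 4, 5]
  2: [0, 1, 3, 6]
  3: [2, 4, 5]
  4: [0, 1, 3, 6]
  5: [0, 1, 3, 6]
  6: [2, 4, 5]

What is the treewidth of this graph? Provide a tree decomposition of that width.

Treewidth 3.
One optimal decomposition is:
Bags: B1 = {2, 4, 5, 6}  B2 = {0, 2, 4, 5}  B3 = {2, 3, 4, 5}  B4 = {1, 2, 4, 5}
Tree: B1–B2, B2–B3, B3–B4

Every bag has size at most 4, so the width is 4 − 1 = 3 and tw(G) ≤ 3. For the lower bound: the 4 vertex sets {5,6}, {0,2}, {4}, {3} are disjoint, each induces a connected subgraph, and every pair is joined by at least one edge of G. Contracting each set to a single vertex therefore yields K_{4} as a minor, and since treewidth is minor-monotone, tw(G) ≥ tw(K_{4}) = 3. The upper and lower bounds meet at 3, so that is the treewidth.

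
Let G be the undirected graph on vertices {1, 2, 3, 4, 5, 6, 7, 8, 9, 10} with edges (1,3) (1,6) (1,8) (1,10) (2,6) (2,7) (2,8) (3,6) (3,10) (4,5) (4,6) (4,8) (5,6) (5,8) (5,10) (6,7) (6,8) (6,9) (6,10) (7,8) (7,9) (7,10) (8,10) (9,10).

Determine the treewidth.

3

A width-3 tree decomposition is:
Bags: B1 = {6, 7, 8, 10}  B2 = {2, 6, 7, 8}  B3 = {1, 6, 8, 10}  B4 = {6, 7, 9, 10}  B5 = {1, 3, 6, 10}  B6 = {5, 6, 8, 10}  B7 = {4, 5, 6, 8}
Tree: B1–B2, B1–B3, B1–B4, B3–B5, B1–B6, B6–B7
Each bag holds 4 vertices, so the decomposition has width 3, which upper-bounds the treewidth. For the lower bound, the 4 vertices {2, 6, 7, 8} are pairwise adjacent, and any tree decomposition puts a clique entirely inside one bag — forcing width ≥ 3. Hence tw(G) = 3 exactly.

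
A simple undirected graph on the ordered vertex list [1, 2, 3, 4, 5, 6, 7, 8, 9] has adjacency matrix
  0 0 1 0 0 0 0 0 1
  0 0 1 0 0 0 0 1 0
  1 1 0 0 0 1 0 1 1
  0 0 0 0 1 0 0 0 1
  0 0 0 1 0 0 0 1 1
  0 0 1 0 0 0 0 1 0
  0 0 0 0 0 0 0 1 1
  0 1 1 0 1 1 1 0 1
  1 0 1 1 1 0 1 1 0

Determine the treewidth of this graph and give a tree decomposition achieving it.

Treewidth 2.
One optimal decomposition is:
Bags: B1 = {1, 3, 9}  B2 = {3, 8, 9}  B3 = {2, 3, 8}  B4 = {3, 6, 8}  B5 = {5, 8, 9}  B6 = {4, 5, 9}  B7 = {7, 8, 9}
Tree: B1–B2, B2–B3, B3–B4, B2–B5, B5–B6, B2–B7

Every bag has size at most 3, so the width is 3 − 1 = 2 and tw(G) ≤ 2. On the other hand G contains the 3-clique {3, 8, 9}. A clique must lie in a single bag of any decomposition, so no decomposition can have width below 2. Hence tw(G) = 2 exactly.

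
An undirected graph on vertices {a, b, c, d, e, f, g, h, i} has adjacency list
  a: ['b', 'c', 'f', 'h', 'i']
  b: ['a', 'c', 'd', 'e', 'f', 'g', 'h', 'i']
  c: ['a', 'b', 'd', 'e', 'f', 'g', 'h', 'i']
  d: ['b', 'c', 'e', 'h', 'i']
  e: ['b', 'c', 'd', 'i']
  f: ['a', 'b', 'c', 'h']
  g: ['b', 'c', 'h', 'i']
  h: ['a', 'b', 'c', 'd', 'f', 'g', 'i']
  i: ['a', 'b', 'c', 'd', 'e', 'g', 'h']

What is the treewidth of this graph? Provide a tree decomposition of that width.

Treewidth 4.
Bags: B1 = {b, c, d, h, i}  B2 = {b, c, d, e, i}  B3 = {a, b, c, h, i}  B4 = {b, c, g, h, i}  B5 = {a, b, c, f, h}
Tree: B1–B2, B1–B3, B1–B4, B3–B5

The largest bag has 5 vertices, giving width 4; this decomposition certifies tw(G) ≤ 4. On the other hand G contains the 5-clique {b, c, d, e, i}. A clique must lie in a single bag of any decomposition, so no decomposition can have width below 4. Combining the bounds, tw(G) = 4.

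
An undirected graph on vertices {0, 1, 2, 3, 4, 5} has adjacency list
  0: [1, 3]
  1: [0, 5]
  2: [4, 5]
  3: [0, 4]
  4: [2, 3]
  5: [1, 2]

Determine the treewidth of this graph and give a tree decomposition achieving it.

The largest bag has 3 vertices, giving width 2; this decomposition certifies tw(G) ≤ 2. For the lower bound, G contains the cycle 3–0–1–5–2–4–3, so G is not a forest; only forests have treewidth ≤ 1, hence tw(G) ≥ 2. Combining the bounds, tw(G) = 2.

Treewidth 2.
Bags: B1 = {0, 1, 3}  B2 = {1, 3, 5}  B3 = {2, 3, 5}  B4 = {2, 3, 4}
Tree: B1–B2, B2–B3, B3–B4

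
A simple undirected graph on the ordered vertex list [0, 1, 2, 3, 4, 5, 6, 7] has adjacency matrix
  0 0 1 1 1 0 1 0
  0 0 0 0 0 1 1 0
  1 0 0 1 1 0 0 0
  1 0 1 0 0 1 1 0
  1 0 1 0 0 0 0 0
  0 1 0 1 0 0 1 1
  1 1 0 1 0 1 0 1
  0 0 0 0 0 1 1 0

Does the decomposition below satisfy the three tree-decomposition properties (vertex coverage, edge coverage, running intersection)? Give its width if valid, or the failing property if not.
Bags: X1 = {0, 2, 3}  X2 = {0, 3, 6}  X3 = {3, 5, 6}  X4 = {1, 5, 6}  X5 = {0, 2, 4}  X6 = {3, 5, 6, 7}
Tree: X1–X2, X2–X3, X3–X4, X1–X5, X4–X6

No — bags containing vertex 3 are not connected in the tree.

A tree decomposition must satisfy three properties: every vertex lies in some bag; for every edge, both endpoints lie together in some bag; and for every vertex, the bags containing it form a connected subtree. Here bags containing vertex 3 are not connected in the tree, so the decomposition is invalid.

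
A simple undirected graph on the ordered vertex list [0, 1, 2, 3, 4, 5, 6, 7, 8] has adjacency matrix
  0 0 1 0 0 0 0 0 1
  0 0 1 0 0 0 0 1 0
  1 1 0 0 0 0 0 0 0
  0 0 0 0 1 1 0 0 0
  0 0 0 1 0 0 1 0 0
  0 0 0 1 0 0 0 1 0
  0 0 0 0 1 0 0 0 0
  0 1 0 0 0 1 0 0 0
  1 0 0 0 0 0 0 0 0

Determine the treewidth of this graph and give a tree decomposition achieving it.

Every bag has size at most 2, so the width is 2 − 1 = 1 and tw(G) ≤ 1. Any graph with an edge has treewidth ≥ 1, and G has the edge 8–0. The upper and lower bounds meet at 1, so that is the treewidth.

Treewidth 1.
One optimal decomposition is:
Bags: B1 = {0, 8}  B2 = {0, 2}  B3 = {1, 2}  B4 = {1, 7}  B5 = {5, 7}  B6 = {3, 5}  B7 = {3, 4}  B8 = {4, 6}
Tree: B1–B2, B2–B3, B3–B4, B4–B5, B5–B6, B6–B7, B7–B8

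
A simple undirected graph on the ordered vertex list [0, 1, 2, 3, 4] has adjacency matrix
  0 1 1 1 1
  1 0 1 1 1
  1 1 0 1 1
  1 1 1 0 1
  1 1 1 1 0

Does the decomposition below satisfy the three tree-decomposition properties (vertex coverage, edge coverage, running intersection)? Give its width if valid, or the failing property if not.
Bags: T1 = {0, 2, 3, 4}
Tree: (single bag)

A tree decomposition must satisfy three properties: every vertex lies in some bag; for every edge, both endpoints lie together in some bag; and for every vertex, the bags containing it form a connected subtree. Here vertex 1 appears in no bag, so the decomposition is invalid.

No — vertex 1 appears in no bag.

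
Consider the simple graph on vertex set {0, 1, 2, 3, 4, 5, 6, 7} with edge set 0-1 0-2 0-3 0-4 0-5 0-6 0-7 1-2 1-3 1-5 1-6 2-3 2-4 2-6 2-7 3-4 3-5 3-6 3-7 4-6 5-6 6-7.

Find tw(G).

4

A width-4 tree decomposition is:
Bags: B1 = {0, 2, 3, 6, 7}  B2 = {0, 2, 3, 4, 6}  B3 = {0, 1, 2, 3, 6}  B4 = {0, 1, 3, 5, 6}
Tree: B1–B2, B2–B3, B3–B4
The largest bag has 5 vertices, giving width 4; this decomposition certifies tw(G) ≤ 4. On the other hand G contains the 5-clique {0, 1, 2, 3, 6}. A clique must lie in a single bag of any decomposition, so no decomposition can have width below 4. Hence tw(G) = 4 exactly.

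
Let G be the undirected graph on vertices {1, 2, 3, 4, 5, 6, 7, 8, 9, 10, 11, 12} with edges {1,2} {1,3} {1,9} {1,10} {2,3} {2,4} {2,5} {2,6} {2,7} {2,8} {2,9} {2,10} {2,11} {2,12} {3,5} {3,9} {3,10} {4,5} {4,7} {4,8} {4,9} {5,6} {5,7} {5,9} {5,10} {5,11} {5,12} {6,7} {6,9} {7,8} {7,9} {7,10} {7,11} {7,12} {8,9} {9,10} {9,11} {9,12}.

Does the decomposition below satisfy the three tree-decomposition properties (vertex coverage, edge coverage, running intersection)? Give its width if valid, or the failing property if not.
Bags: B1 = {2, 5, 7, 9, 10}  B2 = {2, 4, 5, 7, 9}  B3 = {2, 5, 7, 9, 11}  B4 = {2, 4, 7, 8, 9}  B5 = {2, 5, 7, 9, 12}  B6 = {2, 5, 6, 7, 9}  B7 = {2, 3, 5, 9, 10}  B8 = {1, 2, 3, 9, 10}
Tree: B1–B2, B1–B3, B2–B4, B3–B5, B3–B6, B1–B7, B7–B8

Yes; width 4.

Every vertex of G appears in some bag (union = {1, 2, 3, 4, 5, 6, 7, 8, 9, 10, 11, 12}); every edge is covered by a bag; and for each vertex v the set of bags containing v is connected in the bag tree. The decomposition is therefore valid. The largest bag has 5 vertices, so the width is 4.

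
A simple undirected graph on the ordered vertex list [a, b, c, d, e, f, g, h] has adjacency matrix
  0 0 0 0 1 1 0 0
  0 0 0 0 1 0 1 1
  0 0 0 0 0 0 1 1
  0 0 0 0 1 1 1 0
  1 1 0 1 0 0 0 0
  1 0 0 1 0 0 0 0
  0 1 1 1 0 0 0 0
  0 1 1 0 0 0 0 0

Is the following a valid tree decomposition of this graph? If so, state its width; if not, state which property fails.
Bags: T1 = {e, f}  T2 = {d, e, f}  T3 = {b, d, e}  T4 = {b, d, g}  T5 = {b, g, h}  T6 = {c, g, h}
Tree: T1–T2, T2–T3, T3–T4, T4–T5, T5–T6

A tree decomposition must satisfy three properties: every vertex lies in some bag; for every edge, both endpoints lie together in some bag; and for every vertex, the bags containing it form a connected subtree. Here vertex a appears in no bag, so the decomposition is invalid.

No — vertex a appears in no bag.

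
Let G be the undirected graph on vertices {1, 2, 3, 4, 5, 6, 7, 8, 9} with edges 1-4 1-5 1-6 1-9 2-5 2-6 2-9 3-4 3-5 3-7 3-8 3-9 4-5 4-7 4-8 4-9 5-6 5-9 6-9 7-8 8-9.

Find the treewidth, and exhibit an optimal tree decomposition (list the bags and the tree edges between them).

Treewidth 3.
One such decomposition:
Bags: B1 = {3, 4, 5, 9}  B2 = {3, 4, 8, 9}  B3 = {1, 4, 5, 9}  B4 = {3, 4, 7, 8}  B5 = {1, 5, 6, 9}  B6 = {2, 5, 6, 9}
Tree: B1–B2, B1–B3, B2–B4, B3–B5, B5–B6

The largest bag has 4 vertices, giving width 3; this decomposition certifies tw(G) ≤ 3. Conversely, {3, 4, 8, 9} is a clique of size 4, and the vertices of any clique must share a bag in every tree decomposition; so some bag has ≥ 4 vertices and tw(G) ≥ 3. Therefore the treewidth is 3.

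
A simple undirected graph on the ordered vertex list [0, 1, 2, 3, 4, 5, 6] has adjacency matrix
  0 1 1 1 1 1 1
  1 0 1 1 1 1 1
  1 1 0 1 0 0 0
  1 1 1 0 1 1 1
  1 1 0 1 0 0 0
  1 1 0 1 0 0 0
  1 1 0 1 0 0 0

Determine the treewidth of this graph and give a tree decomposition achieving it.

Treewidth 3.
Bags: B1 = {0, 1, 3, 5}  B2 = {0, 1, 3, 4}  B3 = {0, 1, 3, 6}  B4 = {0, 1, 2, 3}
Tree: B1–B2, B2–B3, B3–B4

Every bag has size at most 4, so the width is 4 − 1 = 3 and tw(G) ≤ 3. Conversely, {0, 1, 2, 3} is a clique of size 4, and the vertices of any clique must share a bag in every tree decomposition; so some bag has ≥ 4 vertices and tw(G) ≥ 3. Hence tw(G) = 3 exactly.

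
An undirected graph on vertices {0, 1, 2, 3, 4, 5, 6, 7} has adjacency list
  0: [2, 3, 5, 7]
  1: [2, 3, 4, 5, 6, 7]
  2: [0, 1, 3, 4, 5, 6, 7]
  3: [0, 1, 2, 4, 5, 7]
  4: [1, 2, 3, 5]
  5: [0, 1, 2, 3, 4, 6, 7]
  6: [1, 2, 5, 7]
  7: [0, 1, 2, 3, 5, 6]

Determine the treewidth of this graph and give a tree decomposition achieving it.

Each bag holds 5 vertices, so the decomposition has width 4, which upper-bounds the treewidth. On the other hand G contains the 5-clique {0, 2, 3, 5, 7}. A clique must lie in a single bag of any decomposition, so no decomposition can have width below 4. Therefore the treewidth is 4.

Treewidth 4.
One such decomposition:
Bags: B1 = {1, 2, 3, 5, 7}  B2 = {0, 2, 3, 5, 7}  B3 = {1, 2, 5, 6, 7}  B4 = {1, 2, 3, 4, 5}
Tree: B1–B2, B1–B3, B1–B4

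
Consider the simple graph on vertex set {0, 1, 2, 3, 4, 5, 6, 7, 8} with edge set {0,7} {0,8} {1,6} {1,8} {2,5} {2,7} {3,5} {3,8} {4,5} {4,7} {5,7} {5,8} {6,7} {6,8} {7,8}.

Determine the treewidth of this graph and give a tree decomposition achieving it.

Treewidth 2.
One optimal decomposition is:
Bags: B1 = {5, 7, 8}  B2 = {6, 7, 8}  B3 = {0, 7, 8}  B4 = {4, 5, 7}  B5 = {2, 5, 7}  B6 = {3, 5, 8}  B7 = {1, 6, 8}
Tree: B1–B2, B1–B3, B1–B4, B4–B5, B1–B6, B2–B7

Every bag has size at most 3, so the width is 3 − 1 = 2 and tw(G) ≤ 2. On the other hand G contains the 3-clique {1, 6, 8}. A clique must lie in a single bag of any decomposition, so no decomposition can have width below 2. The upper and lower bounds meet at 2, so that is the treewidth.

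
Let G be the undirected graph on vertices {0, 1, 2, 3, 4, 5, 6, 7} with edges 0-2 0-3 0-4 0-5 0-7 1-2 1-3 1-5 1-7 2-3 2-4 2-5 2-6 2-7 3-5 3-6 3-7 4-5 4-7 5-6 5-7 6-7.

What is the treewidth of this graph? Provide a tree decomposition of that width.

Treewidth 4.
One such decomposition:
Bags: B1 = {2, 3, 5, 6, 7}  B2 = {0, 2, 3, 5, 7}  B3 = {1, 2, 3, 5, 7}  B4 = {0, 2, 4, 5, 7}
Tree: B1–B2, B2–B3, B2–B4

Each bag holds 5 vertices, so the decomposition has width 4, which upper-bounds the treewidth. For the lower bound, the 5 vertices {0, 2, 3, 5, 7} are pairwise adjacent, and any tree decomposition puts a clique entirely inside one bag — forcing width ≥ 4. The upper and lower bounds meet at 4, so that is the treewidth.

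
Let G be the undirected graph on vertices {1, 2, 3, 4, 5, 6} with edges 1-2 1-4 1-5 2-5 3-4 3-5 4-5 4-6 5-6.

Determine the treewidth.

A width-2 tree decomposition is:
Bags: B1 = {4, 5, 6}  B2 = {1, 4, 5}  B3 = {1, 2, 5}  B4 = {3, 4, 5}
Tree: B1–B2, B2–B3, B1–B4
Each bag holds 3 vertices, so the decomposition has width 2, which upper-bounds the treewidth. Conversely, {1, 2, 5} is a clique of size 3, and the vertices of any clique must share a bag in every tree decomposition; so some bag has ≥ 3 vertices and tw(G) ≥ 2. The upper and lower bounds meet at 2, so that is the treewidth.

2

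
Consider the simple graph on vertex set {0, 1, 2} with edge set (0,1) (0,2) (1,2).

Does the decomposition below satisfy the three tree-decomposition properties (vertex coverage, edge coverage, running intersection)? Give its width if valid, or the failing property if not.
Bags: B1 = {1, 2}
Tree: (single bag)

A tree decomposition must satisfy three properties: every vertex lies in some bag; for every edge, both endpoints lie together in some bag; and for every vertex, the bags containing it form a connected subtree. Here vertex 0 appears in no bag, so the decomposition is invalid.

No — vertex 0 appears in no bag.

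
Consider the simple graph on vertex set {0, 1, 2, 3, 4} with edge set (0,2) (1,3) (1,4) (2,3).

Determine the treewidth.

1

A width-1 tree decomposition is:
Bags: B1 = {1, 4}  B2 = {1, 3}  B3 = {2, 3}  B4 = {0, 2}
Tree: B1–B2, B2–B3, B3–B4
Every bag has size at most 2, so the width is 2 − 1 = 1 and tw(G) ≤ 1. Any graph with an edge has treewidth ≥ 1, and G has the edge 4–1. The upper and lower bounds meet at 1, so that is the treewidth.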